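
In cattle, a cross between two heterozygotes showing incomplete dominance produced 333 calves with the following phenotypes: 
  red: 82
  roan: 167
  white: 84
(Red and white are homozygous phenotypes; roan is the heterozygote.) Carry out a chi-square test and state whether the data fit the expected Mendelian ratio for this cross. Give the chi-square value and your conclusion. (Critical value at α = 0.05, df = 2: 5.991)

0.027; consistent

With incomplete dominance, a heterozygote × heterozygote cross gives a 1:2:1 phenotypic ratio.
The 1:2:1 ratio has 4 parts, so with N = 333 the expected counts are:
  red: 333 × 1/4 = 83.25
  roan: 333 × 2/4 = 166.5
  white: 333 × 1/4 = 83.25
χ² = Σ (O − E)² / E
  red: (82 − 83.25)² / 83.25 = 0.0188
  roan: (167 − 166.5)² / 166.5 = 0.0015
  white: (84 − 83.25)² / 83.25 = 0.0068
χ² = 0.0188 + 0.0015 + 0.0068 = 0.0271 ≈ 0.027
Degrees of freedom = 3 − 1 = 2; critical value at α = 0.05 is 5.991.
Since 0.027 < 5.991, we fail to reject the null hypothesis — the data are consistent with the 1:2:1 ratio.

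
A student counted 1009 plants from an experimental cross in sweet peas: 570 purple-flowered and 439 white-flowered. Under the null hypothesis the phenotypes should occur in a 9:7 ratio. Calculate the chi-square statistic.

0.024

Total ratio parts = 16. Expected numbers out of 1009:
  purple-flowered: 1009 × 9/16 = 567.5625
  white-flowered: 1009 × 7/16 = 441.4375
χ² = Σ (O − E)² / E
  purple-flowered: (570 − 567.5625)² / 567.5625 = 0.0105
  white-flowered: (439 − 441.4375)² / 441.4375 = 0.0135
χ² = 0.0105 + 0.0135 = 0.024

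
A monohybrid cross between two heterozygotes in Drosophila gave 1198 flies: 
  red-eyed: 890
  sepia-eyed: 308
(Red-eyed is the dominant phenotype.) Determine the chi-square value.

For a monohybrid cross between heterozygotes with complete dominance, the expected phenotypic ratio is 3:1.
Under the 3:1 hypothesis (Σ ratio = 4, N = 1198):
  red-eyed: 1198 × 3/4 = 898.5
  sepia-eyed: 1198 × 1/4 = 299.5
χ² = Σ (O − E)² / E
  red-eyed: (890 − 898.5)² / 898.5 = 0.0804
  sepia-eyed: (308 − 299.5)² / 299.5 = 0.2412
χ² = 0.0804 + 0.2412 = 0.3216 ≈ 0.322

0.322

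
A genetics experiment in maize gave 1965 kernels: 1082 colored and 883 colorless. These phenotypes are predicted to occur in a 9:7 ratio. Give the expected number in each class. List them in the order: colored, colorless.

Total ratio parts = 16. Expected numbers out of 1965:
  colored: 1965 × 9/16 = 1105.3125
  colorless: 1965 × 7/16 = 859.6875

1105.3125, 859.6875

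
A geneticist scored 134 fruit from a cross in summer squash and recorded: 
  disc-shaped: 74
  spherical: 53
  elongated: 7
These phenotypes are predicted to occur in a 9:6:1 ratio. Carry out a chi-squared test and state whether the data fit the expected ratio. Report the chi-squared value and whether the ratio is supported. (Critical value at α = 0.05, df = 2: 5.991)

0.401; consistent

The 9:6:1 ratio has 16 parts, so with N = 134 the expected counts are:
  disc-shaped: 134 × 9/16 = 75.375
  spherical: 134 × 6/16 = 50.25
  elongated: 134 × 1/16 = 8.375
χ² = Σ (O − E)² / E
  disc-shaped: (74 − 75.375)² / 75.375 = 0.0251
  spherical: (53 − 50.25)² / 50.25 = 0.1505
  elongated: (7 − 8.375)² / 8.375 = 0.2257
χ² = 0.0251 + 0.1505 + 0.2257 = 0.4013 ≈ 0.401
Degrees of freedom = 3 − 1 = 2; critical value at α = 0.05 is 5.991.
Since 0.401 < 5.991, we fail to reject the null hypothesis — the data are consistent with the 9:6:1 ratio.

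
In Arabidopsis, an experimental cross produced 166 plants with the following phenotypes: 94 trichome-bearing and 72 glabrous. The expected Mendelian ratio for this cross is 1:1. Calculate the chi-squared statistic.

2.916

The 1:1 ratio has 2 parts, so with N = 166 the expected counts are:
  trichome-bearing: 166 × 1/2 = 83
  glabrous: 166 × 1/2 = 83
χ² = Σ (O − E)² / E
  trichome-bearing: (94 − 83)² / 83 = 1.4578
  glabrous: (72 − 83)² / 83 = 1.4578
χ² = 1.4578 + 1.4578 = 2.9156 ≈ 2.916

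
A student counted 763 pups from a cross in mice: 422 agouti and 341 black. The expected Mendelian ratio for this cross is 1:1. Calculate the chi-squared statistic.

Under the 1:1 hypothesis (Σ ratio = 2, N = 763):
  agouti: 763 × 1/2 = 381.5
  black: 763 × 1/2 = 381.5
χ² = Σ (O − E)² / E
  agouti: (422 − 381.5)² / 381.5 = 4.2995
  black: (341 − 381.5)² / 381.5 = 4.2995
χ² = 4.2995 + 4.2995 = 8.599

8.599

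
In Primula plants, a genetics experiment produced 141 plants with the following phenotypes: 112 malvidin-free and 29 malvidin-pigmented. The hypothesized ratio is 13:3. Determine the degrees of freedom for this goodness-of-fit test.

A goodness-of-fit test with 2 phenotype classes has df = 2 − 1 = 1.

1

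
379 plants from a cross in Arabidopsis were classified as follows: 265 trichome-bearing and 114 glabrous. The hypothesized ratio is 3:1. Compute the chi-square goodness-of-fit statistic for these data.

5.215

Under the 3:1 hypothesis (Σ ratio = 4, N = 379):
  trichome-bearing: 379 × 3/4 = 284.25
  glabrous: 379 × 1/4 = 94.75
χ² = Σ (O − E)² / E
  trichome-bearing: (265 − 284.25)² / 284.25 = 1.3036
  glabrous: (114 − 94.75)² / 94.75 = 3.9109
χ² = 1.3036 + 3.9109 = 5.2145 ≈ 5.215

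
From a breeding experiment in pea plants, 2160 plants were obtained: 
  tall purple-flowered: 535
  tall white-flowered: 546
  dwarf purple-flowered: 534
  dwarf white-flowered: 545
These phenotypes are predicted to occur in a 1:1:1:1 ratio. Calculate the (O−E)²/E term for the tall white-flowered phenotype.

0.067

Total ratio parts = 4. Expected numbers out of 2160:
  tall purple-flowered: 2160 × 1/4 = 540
  tall white-flowered: 2160 × 1/4 = 540
  dwarf purple-flowered: 2160 × 1/4 = 540
  dwarf white-flowered: 2160 × 1/4 = 540
Contribution of tall white-flowered: (546 − 540)² / 540 = 0.0667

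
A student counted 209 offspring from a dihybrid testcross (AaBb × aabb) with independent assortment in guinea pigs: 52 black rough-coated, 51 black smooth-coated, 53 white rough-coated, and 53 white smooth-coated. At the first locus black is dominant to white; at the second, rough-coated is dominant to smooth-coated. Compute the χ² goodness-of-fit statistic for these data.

0.053

A dihybrid testcross with independent assortment gives a 1:1:1:1 ratio.
Total ratio parts = 4. Expected numbers out of 209:
  black rough-coated: 209 × 1/4 = 52.25
  black smooth-coated: 209 × 1/4 = 52.25
  white rough-coated: 209 × 1/4 = 52.25
  white smooth-coated: 209 × 1/4 = 52.25
χ² = Σ (O − E)² / E
  black rough-coated: (52 − 52.25)² / 52.25 = 0.0012
  black smooth-coated: (51 − 52.25)² / 52.25 = 0.0299
  white rough-coated: (53 − 52.25)² / 52.25 = 0.0108
  white smooth-coated: (53 − 52.25)² / 52.25 = 0.0108
χ² = 0.0012 + 0.0299 + 0.0108 + 0.0108 = 0.0527 ≈ 0.053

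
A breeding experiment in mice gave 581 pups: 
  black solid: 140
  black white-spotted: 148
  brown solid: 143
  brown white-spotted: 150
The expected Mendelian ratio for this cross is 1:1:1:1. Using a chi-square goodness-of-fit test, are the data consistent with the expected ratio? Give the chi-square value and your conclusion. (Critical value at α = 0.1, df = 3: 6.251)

Expected counts for N = 581 under a 1:1:1:1 ratio (total parts = 4):
  black solid: 581 × 1/4 = 145.25
  black white-spotted: 581 × 1/4 = 145.25
  brown solid: 581 × 1/4 = 145.25
  brown white-spotted: 581 × 1/4 = 145.25
χ² = Σ (O − E)² / E
  black solid: (140 − 145.25)² / 145.25 = 0.1898
  black white-spotted: (148 − 145.25)² / 145.25 = 0.0521
  brown solid: (143 − 145.25)² / 145.25 = 0.0349
  brown white-spotted: (150 − 145.25)² / 145.25 = 0.1553
χ² = 0.1898 + 0.0521 + 0.0349 + 0.1553 = 0.4321 ≈ 0.432
Degrees of freedom = 4 − 1 = 3; critical value at α = 0.1 is 6.251.
Since 0.432 < 6.251, we fail to reject the null hypothesis — the data are consistent with the 1:1:1:1 ratio.

0.432; consistent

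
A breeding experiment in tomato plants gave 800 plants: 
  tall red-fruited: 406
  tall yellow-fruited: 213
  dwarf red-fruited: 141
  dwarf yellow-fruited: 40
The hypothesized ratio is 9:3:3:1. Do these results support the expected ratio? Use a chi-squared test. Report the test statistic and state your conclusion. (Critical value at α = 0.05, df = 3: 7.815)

33.302; not consistent

The 9:3:3:1 ratio has 16 parts, so with N = 800 the expected counts are:
  tall red-fruited: 800 × 9/16 = 450
  tall yellow-fruited: 800 × 3/16 = 150
  dwarf red-fruited: 800 × 3/16 = 150
  dwarf yellow-fruited: 800 × 1/16 = 50
χ² = Σ (O − E)² / E
  tall red-fruited: (406 − 450)² / 450 = 4.3022
  tall yellow-fruited: (213 − 150)² / 150 = 26.4600
  dwarf red-fruited: (141 − 150)² / 150 = 0.5400
  dwarf yellow-fruited: (40 − 50)² / 50 = 2.0000
χ² = 4.3022 + 26.4600 + 0.5400 + 2.0000 = 33.3022 ≈ 33.302
Degrees of freedom = 4 − 1 = 3; critical value at α = 0.05 is 7.815.
Since 33.302 > 7.815, we reject the null hypothesis — the data do not fit the 9:3:3:1 ratio.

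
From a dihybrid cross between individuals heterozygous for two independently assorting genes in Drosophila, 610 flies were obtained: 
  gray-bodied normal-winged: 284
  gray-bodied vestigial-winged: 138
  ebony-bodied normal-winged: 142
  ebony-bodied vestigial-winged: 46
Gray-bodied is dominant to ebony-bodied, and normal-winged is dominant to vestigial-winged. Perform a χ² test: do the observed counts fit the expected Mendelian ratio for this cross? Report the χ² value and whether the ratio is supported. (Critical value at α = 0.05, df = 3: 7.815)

23.367; not consistent

A dihybrid F₂ with independent assortment and complete dominance at both loci gives a 9:3:3:1 phenotypic ratio.
Under the 9:3:3:1 hypothesis (Σ ratio = 16, N = 610):
  gray-bodied normal-winged: 610 × 9/16 = 343.125
  gray-bodied vestigial-winged: 610 × 3/16 = 114.375
  ebony-bodied normal-winged: 610 × 3/16 = 114.375
  ebony-bodied vestigial-winged: 610 × 1/16 = 38.125
χ² = Σ (O − E)² / E
  gray-bodied normal-winged: (284 − 343.125)² / 343.125 = 10.1880
  gray-bodied vestigial-winged: (138 − 114.375)² / 114.375 = 4.8799
  ebony-bodied normal-winged: (142 − 114.375)² / 114.375 = 6.6723
  ebony-bodied vestigial-winged: (46 − 38.125)² / 38.125 = 1.6266
χ² = 10.1880 + 4.8799 + 6.6723 + 1.6266 = 23.3668 ≈ 23.367
Degrees of freedom = 4 − 1 = 3; critical value at α = 0.05 is 7.815.
Since 23.367 > 7.815, we reject the null hypothesis — the data do not fit the 9:3:3:1 ratio.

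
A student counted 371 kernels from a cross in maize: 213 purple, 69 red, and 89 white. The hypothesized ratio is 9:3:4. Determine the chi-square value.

0.245

The 9:3:4 ratio has 16 parts, so with N = 371 the expected counts are:
  purple: 371 × 9/16 = 208.6875
  red: 371 × 3/16 = 69.5625
  white: 371 × 4/16 = 92.75
χ² = Σ (O − E)² / E
  purple: (213 − 208.6875)² / 208.6875 = 0.0891
  red: (69 − 69.5625)² / 69.5625 = 0.0045
  white: (89 − 92.75)² / 92.75 = 0.1516
χ² = 0.0891 + 0.0045 + 0.1516 = 0.2452 ≈ 0.245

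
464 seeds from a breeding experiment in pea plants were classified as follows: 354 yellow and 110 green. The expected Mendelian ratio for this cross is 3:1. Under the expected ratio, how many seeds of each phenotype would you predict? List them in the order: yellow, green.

Under the 3:1 hypothesis (Σ ratio = 4, N = 464):
  yellow: 464 × 3/4 = 348
  green: 464 × 1/4 = 116

348, 116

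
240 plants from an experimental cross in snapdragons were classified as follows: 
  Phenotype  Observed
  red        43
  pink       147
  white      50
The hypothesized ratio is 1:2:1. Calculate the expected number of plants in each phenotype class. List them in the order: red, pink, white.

The 1:2:1 ratio has 4 parts, so with N = 240 the expected counts are:
  red: 240 × 1/4 = 60
  pink: 240 × 2/4 = 120
  white: 240 × 1/4 = 60

60, 120, 60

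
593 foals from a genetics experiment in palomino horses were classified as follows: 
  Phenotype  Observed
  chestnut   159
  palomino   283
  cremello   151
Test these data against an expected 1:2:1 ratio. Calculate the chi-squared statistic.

Total ratio parts = 4. Expected numbers out of 593:
  chestnut: 593 × 1/4 = 148.25
  palomino: 593 × 2/4 = 296.5
  cremello: 593 × 1/4 = 148.25
χ² = Σ (O − E)² / E
  chestnut: (159 − 148.25)² / 148.25 = 0.7795
  palomino: (283 − 296.5)² / 296.5 = 0.6147
  cremello: (151 − 148.25)² / 148.25 = 0.0510
χ² = 0.7795 + 0.6147 + 0.0510 = 1.4452 ≈ 1.445

1.445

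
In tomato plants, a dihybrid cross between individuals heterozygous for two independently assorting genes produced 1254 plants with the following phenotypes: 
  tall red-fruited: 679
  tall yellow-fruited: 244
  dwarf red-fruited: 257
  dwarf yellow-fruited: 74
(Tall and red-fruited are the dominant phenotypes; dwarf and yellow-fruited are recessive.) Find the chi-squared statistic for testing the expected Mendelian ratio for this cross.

3.601

A dihybrid F₂ with independent assortment and complete dominance at both loci gives a 9:3:3:1 phenotypic ratio.
Total ratio parts = 16. Expected numbers out of 1254:
  tall red-fruited: 1254 × 9/16 = 705.375
  tall yellow-fruited: 1254 × 3/16 = 235.125
  dwarf red-fruited: 1254 × 3/16 = 235.125
  dwarf yellow-fruited: 1254 × 1/16 = 78.375
χ² = Σ (O − E)² / E
  tall red-fruited: (679 − 705.375)² / 705.375 = 0.9862
  tall yellow-fruited: (244 − 235.125)² / 235.125 = 0.3350
  dwarf red-fruited: (257 − 235.125)² / 235.125 = 2.0352
  dwarf yellow-fruited: (74 − 78.375)² / 78.375 = 0.2442
χ² = 0.9862 + 0.3350 + 2.0352 + 0.2442 = 3.6006 ≈ 3.601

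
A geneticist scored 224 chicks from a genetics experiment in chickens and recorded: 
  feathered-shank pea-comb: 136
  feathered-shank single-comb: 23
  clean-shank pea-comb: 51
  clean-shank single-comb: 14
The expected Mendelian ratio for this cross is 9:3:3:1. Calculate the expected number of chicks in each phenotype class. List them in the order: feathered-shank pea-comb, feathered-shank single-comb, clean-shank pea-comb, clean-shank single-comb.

Expected counts for N = 224 under a 9:3:3:1 ratio (total parts = 16):
  feathered-shank pea-comb: 224 × 9/16 = 126
  feathered-shank single-comb: 224 × 3/16 = 42
  clean-shank pea-comb: 224 × 3/16 = 42
  clean-shank single-comb: 224 × 1/16 = 14

126, 42, 42, 14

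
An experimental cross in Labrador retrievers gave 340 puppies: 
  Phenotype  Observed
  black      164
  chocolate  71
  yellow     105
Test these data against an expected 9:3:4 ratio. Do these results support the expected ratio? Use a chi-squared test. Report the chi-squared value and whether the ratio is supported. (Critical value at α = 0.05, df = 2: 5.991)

The 9:3:4 ratio has 16 parts, so with N = 340 the expected counts are:
  black: 340 × 9/16 = 191.25
  chocolate: 340 × 3/16 = 63.75
  yellow: 340 × 4/16 = 85
χ² = Σ (O − E)² / E
  black: (164 − 191.25)² / 191.25 = 3.8827
  chocolate: (71 − 63.75)² / 63.75 = 0.8245
  yellow: (105 − 85)² / 85 = 4.7059
χ² = 3.8827 + 0.8245 + 4.7059 = 9.4131 ≈ 9.413
Degrees of freedom = 3 − 1 = 2; critical value at α = 0.05 is 5.991.
Since 9.413 > 5.991, we reject the null hypothesis — the data do not fit the 9:3:4 ratio.

9.413; not consistent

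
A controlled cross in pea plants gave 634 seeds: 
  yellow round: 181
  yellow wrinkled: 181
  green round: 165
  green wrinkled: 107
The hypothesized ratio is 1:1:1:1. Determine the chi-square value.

Expected counts for N = 634 under a 1:1:1:1 ratio (total parts = 4):
  yellow round: 634 × 1/4 = 158.5
  yellow wrinkled: 634 × 1/4 = 158.5
  green round: 634 × 1/4 = 158.5
  green wrinkled: 634 × 1/4 = 158.5
χ² = Σ (O − E)² / E
  yellow round: (181 − 158.5)² / 158.5 = 3.1940
  yellow wrinkled: (181 − 158.5)² / 158.5 = 3.1940
  green round: (165 − 158.5)² / 158.5 = 0.2666
  green wrinkled: (107 − 158.5)² / 158.5 = 16.7334
χ² = 3.1940 + 3.1940 + 0.2666 + 16.7334 = 23.388

23.388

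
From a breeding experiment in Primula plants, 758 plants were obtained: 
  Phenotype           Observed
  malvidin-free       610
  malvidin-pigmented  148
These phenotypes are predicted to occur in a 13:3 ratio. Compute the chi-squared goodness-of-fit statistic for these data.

0.299

The 13:3 ratio has 16 parts, so with N = 758 the expected counts are:
  malvidin-free: 758 × 13/16 = 615.875
  malvidin-pigmented: 758 × 3/16 = 142.125
χ² = Σ (O − E)² / E
  malvidin-free: (610 − 615.875)² / 615.875 = 0.0560
  malvidin-pigmented: (148 − 142.125)² / 142.125 = 0.2429
χ² = 0.0560 + 0.2429 = 0.2989 ≈ 0.299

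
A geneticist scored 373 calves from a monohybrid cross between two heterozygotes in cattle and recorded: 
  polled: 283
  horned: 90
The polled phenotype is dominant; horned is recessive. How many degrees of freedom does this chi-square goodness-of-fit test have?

1

For a monohybrid cross between heterozygotes with complete dominance, the expected phenotypic ratio is 3:1.
A goodness-of-fit test with 2 phenotype classes has df = 2 − 1 = 1.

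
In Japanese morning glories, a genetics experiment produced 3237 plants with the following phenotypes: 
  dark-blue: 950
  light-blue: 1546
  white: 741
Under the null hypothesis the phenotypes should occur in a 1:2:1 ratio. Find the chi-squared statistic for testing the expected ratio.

33.484

The 1:2:1 ratio has 4 parts, so with N = 3237 the expected counts are:
  dark-blue: 3237 × 1/4 = 809.25
  light-blue: 3237 × 2/4 = 1618.5
  white: 3237 × 1/4 = 809.25
χ² = Σ (O − E)² / E
  dark-blue: (950 − 809.25)² / 809.25 = 24.4802
  light-blue: (1546 − 1618.5)² / 1618.5 = 3.2476
  white: (741 − 809.25)² / 809.25 = 5.7560
χ² = 24.4802 + 3.2476 + 5.7560 = 33.4838 ≈ 33.484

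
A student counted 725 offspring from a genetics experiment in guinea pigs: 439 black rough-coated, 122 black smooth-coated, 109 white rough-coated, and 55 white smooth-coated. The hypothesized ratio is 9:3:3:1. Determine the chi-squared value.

11.223

The 9:3:3:1 ratio has 16 parts, so with N = 725 the expected counts are:
  black rough-coated: 725 × 9/16 = 407.8125
  black smooth-coated: 725 × 3/16 = 135.9375
  white rough-coated: 725 × 3/16 = 135.9375
  white smooth-coated: 725 × 1/16 = 45.3125
χ² = Σ (O − E)² / E
  black rough-coated: (439 − 407.8125)² / 407.8125 = 2.3851
  black smooth-coated: (122 − 135.9375)² / 135.9375 = 1.4290
  white rough-coated: (109 − 135.9375)² / 135.9375 = 5.3380
  white smooth-coated: (55 − 45.3125)² / 45.3125 = 2.0711
χ² = 2.3851 + 1.4290 + 5.3380 + 2.0711 = 11.2232 ≈ 11.223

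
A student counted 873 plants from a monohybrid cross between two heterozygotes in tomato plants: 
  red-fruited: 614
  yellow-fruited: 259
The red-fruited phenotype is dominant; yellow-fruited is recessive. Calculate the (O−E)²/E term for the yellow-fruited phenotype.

For a monohybrid cross between heterozygotes with complete dominance, the expected phenotypic ratio is 3:1.
The 3:1 ratio has 4 parts, so with N = 873 the expected counts are:
  red-fruited: 873 × 3/4 = 654.75
  yellow-fruited: 873 × 1/4 = 218.25
Contribution of yellow-fruited: (259 − 218.25)² / 218.25 = 7.6085

7.609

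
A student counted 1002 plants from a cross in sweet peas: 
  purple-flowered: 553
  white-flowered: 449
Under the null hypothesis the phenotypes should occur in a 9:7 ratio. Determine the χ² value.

0.458

Under the 9:7 hypothesis (Σ ratio = 16, N = 1002):
  purple-flowered: 1002 × 9/16 = 563.625
  white-flowered: 1002 × 7/16 = 438.375
χ² = Σ (O − E)² / E
  purple-flowered: (553 − 563.625)² / 563.625 = 0.2003
  white-flowered: (449 − 438.375)² / 438.375 = 0.2575
χ² = 0.2003 + 0.2575 = 0.4578 ≈ 0.458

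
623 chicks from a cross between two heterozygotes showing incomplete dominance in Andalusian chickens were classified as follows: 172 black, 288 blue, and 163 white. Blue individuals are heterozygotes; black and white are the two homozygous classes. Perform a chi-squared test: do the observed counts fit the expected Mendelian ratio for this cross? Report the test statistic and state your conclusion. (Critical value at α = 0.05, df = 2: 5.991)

3.806; consistent

With incomplete dominance, a heterozygote × heterozygote cross gives a 1:2:1 phenotypic ratio.
Expected counts for N = 623 under a 1:2:1 ratio (total parts = 4):
  black: 623 × 1/4 = 155.75
  blue: 623 × 2/4 = 311.5
  white: 623 × 1/4 = 155.75
χ² = Σ (O − E)² / E
  black: (172 − 155.75)² / 155.75 = 1.6954
  blue: (288 − 311.5)² / 311.5 = 1.7729
  white: (163 − 155.75)² / 155.75 = 0.3375
χ² = 1.6954 + 1.7729 + 0.3375 = 3.8058 ≈ 3.806
Degrees of freedom = 3 − 1 = 2; critical value at α = 0.05 is 5.991.
Since 3.806 < 5.991, we fail to reject the null hypothesis — the data are consistent with the 1:2:1 ratio.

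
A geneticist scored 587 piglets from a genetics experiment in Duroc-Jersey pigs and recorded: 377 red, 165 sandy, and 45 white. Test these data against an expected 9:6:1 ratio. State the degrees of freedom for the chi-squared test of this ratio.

A goodness-of-fit test with 3 phenotype classes has df = 3 − 1 = 2.

2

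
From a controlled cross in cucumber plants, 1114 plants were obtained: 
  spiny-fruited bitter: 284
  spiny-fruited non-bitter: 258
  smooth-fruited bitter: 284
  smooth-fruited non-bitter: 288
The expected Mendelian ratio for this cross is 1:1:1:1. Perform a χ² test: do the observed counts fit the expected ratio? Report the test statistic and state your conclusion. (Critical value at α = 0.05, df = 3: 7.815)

2.050; consistent

Total ratio parts = 4. Expected numbers out of 1114:
  spiny-fruited bitter: 1114 × 1/4 = 278.5
  spiny-fruited non-bitter: 1114 × 1/4 = 278.5
  smooth-fruited bitter: 1114 × 1/4 = 278.5
  smooth-fruited non-bitter: 1114 × 1/4 = 278.5
χ² = Σ (O − E)² / E
  spiny-fruited bitter: (284 − 278.5)² / 278.5 = 0.1086
  spiny-fruited non-bitter: (258 − 278.5)² / 278.5 = 1.5090
  smooth-fruited bitter: (284 − 278.5)² / 278.5 = 0.1086
  smooth-fruited non-bitter: (288 − 278.5)² / 278.5 = 0.3241
χ² = 0.1086 + 1.5090 + 0.1086 + 0.3241 = 2.0503 ≈ 2.050
Degrees of freedom = 4 − 1 = 3; critical value at α = 0.05 is 7.815.
Since 2.050 < 7.815, we fail to reject the null hypothesis — the data are consistent with the 1:1:1:1 ratio.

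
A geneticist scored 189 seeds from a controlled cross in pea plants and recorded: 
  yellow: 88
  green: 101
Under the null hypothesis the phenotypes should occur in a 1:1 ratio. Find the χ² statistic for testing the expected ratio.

Under the 1:1 hypothesis (Σ ratio = 2, N = 189):
  yellow: 189 × 1/2 = 94.5
  green: 189 × 1/2 = 94.5
χ² = Σ (O − E)² / E
  yellow: (88 − 94.5)² / 94.5 = 0.4471
  green: (101 − 94.5)² / 94.5 = 0.4471
χ² = 0.4471 + 0.4471 = 0.8942 ≈ 0.894

0.894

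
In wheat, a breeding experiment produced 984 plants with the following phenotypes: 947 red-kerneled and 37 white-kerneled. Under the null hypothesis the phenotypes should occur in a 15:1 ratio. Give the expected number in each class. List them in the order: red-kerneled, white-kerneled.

Expected counts for N = 984 under a 15:1 ratio (total parts = 16):
  red-kerneled: 984 × 15/16 = 922.5
  white-kerneled: 984 × 1/16 = 61.5

922.5, 61.5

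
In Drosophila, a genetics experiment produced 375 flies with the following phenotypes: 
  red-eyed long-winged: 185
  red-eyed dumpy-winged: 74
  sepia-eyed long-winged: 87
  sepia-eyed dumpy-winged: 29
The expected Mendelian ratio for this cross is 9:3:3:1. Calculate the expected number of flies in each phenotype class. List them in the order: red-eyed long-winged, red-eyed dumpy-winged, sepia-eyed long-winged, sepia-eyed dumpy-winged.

Under the 9:3:3:1 hypothesis (Σ ratio = 16, N = 375):
  red-eyed long-winged: 375 × 9/16 = 210.9375
  red-eyed dumpy-winged: 375 × 3/16 = 70.3125
  sepia-eyed long-winged: 375 × 3/16 = 70.3125
  sepia-eyed dumpy-winged: 375 × 1/16 = 23.4375

210.9375, 70.3125, 70.3125, 23.4375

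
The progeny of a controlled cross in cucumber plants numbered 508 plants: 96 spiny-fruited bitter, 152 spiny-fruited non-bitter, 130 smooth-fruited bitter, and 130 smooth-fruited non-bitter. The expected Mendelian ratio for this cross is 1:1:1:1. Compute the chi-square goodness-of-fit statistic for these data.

12.630

Expected counts for N = 508 under a 1:1:1:1 ratio (total parts = 4):
  spiny-fruited bitter: 508 × 1/4 = 127
  spiny-fruited non-bitter: 508 × 1/4 = 127
  smooth-fruited bitter: 508 × 1/4 = 127
  smooth-fruited non-bitter: 508 × 1/4 = 127
χ² = Σ (O − E)² / E
  spiny-fruited bitter: (96 − 127)² / 127 = 7.5669
  spiny-fruited non-bitter: (152 − 127)² / 127 = 4.9213
  smooth-fruited bitter: (130 − 127)² / 127 = 0.0709
  smooth-fruited non-bitter: (130 − 127)² / 127 = 0.0709
χ² = 7.5669 + 4.9213 + 0.0709 + 0.0709 = 12.630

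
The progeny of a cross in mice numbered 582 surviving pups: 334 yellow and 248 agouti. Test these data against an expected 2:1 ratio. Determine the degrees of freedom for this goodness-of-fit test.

A goodness-of-fit test with 2 phenotype classes has df = 2 − 1 = 1.

1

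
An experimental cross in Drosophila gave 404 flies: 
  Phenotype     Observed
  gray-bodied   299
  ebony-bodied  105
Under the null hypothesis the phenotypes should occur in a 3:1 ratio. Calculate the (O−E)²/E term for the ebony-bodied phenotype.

Under the 3:1 hypothesis (Σ ratio = 4, N = 404):
  gray-bodied: 404 × 3/4 = 303
  ebony-bodied: 404 × 1/4 = 101
Contribution of ebony-bodied: (105 − 101)² / 101 = 0.1584

0.158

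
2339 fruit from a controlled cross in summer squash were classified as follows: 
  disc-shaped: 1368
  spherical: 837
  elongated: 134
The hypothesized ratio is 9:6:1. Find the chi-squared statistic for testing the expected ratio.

Under the 9:6:1 hypothesis (Σ ratio = 16, N = 2339):
  disc-shaped: 2339 × 9/16 = 1315.6875
  spherical: 2339 × 6/16 = 877.125
  elongated: 2339 × 1/16 = 146.1875
χ² = Σ (O − E)² / E
  disc-shaped: (1368 − 1315.6875)² / 1315.6875 = 2.0800
  spherical: (837 − 877.125)² / 877.125 = 1.8356
  elongated: (134 − 146.1875)² / 146.1875 = 1.0161
χ² = 2.0800 + 1.8356 + 1.0161 = 4.9317 ≈ 4.932

4.932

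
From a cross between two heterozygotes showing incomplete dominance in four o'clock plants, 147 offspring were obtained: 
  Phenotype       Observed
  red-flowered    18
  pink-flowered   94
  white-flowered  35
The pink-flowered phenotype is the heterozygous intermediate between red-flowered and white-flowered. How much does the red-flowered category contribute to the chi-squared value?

9.566

With incomplete dominance, a heterozygote × heterozygote cross gives a 1:2:1 phenotypic ratio.
The 1:2:1 ratio has 4 parts, so with N = 147 the expected counts are:
  red-flowered: 147 × 1/4 = 36.75
  pink-flowered: 147 × 2/4 = 73.5
  white-flowered: 147 × 1/4 = 36.75
Contribution of red-flowered: (18 − 36.75)² / 36.75 = 9.5663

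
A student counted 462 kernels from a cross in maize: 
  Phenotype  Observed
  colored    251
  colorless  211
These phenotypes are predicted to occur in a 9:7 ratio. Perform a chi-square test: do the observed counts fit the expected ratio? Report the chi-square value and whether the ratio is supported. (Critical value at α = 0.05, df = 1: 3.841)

0.693; consistent

The 9:7 ratio has 16 parts, so with N = 462 the expected counts are:
  colored: 462 × 9/16 = 259.875
  colorless: 462 × 7/16 = 202.125
χ² = Σ (O − E)² / E
  colored: (251 − 259.875)² / 259.875 = 0.3031
  colorless: (211 − 202.125)² / 202.125 = 0.3897
χ² = 0.3031 + 0.3897 = 0.6928 ≈ 0.693
Degrees of freedom = 2 − 1 = 1; critical value at α = 0.05 is 3.841.
Since 0.693 < 3.841, we fail to reject the null hypothesis — the data are consistent with the 9:7 ratio.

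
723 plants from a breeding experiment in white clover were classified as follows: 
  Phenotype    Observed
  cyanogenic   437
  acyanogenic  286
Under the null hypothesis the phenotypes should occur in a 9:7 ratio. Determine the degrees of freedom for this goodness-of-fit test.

A goodness-of-fit test with 2 phenotype classes has df = 2 − 1 = 1.

1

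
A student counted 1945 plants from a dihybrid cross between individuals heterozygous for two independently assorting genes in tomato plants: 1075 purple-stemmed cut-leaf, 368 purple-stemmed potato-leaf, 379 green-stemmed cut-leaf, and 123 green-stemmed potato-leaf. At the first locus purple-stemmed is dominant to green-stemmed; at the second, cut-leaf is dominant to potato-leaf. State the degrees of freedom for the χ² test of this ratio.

A dihybrid F₂ with independent assortment and complete dominance at both loci gives a 9:3:3:1 phenotypic ratio.
A goodness-of-fit test with 4 phenotype classes has df = 4 − 1 = 3.

3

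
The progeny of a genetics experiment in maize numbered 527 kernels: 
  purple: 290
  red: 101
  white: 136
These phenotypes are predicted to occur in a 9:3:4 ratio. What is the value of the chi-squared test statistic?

The 9:3:4 ratio has 16 parts, so with N = 527 the expected counts are:
  purple: 527 × 9/16 = 296.4375
  red: 527 × 3/16 = 98.8125
  white: 527 × 4/16 = 131.75
χ² = Σ (O − E)² / E
  purple: (290 − 296.4375)² / 296.4375 = 0.1398
  red: (101 − 98.8125)² / 98.8125 = 0.0484
  white: (136 − 131.75)² / 131.75 = 0.1371
χ² = 0.1398 + 0.0484 + 0.1371 = 0.3253 ≈ 0.325

0.325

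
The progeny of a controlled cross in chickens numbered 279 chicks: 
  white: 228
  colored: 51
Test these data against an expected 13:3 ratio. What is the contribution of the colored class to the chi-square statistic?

0.033

Under the 13:3 hypothesis (Σ ratio = 16, N = 279):
  white: 279 × 13/16 = 226.6875
  colored: 279 × 3/16 = 52.3125
Contribution of colored: (51 − 52.3125)² / 52.3125 = 0.0329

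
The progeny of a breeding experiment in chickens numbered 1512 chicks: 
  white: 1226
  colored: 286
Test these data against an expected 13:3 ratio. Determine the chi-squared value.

0.027

Total ratio parts = 16. Expected numbers out of 1512:
  white: 1512 × 13/16 = 1228.5
  colored: 1512 × 3/16 = 283.5
χ² = Σ (O − E)² / E
  white: (1226 − 1228.5)² / 1228.5 = 0.0051
  colored: (286 − 283.5)² / 283.5 = 0.0220
χ² = 0.0051 + 0.0220 = 0.0271 ≈ 0.027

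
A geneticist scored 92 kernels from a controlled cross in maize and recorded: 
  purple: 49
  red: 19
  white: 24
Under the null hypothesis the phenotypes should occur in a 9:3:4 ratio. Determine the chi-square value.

0.367

Under the 9:3:4 hypothesis (Σ ratio = 16, N = 92):
  purple: 92 × 9/16 = 51.75
  red: 92 × 3/16 = 17.25
  white: 92 × 4/16 = 23
χ² = Σ (O − E)² / E
  purple: (49 − 51.75)² / 51.75 = 0.1461
  red: (19 − 17.25)² / 17.25 = 0.1775
  white: (24 − 23)² / 23 = 0.0435
χ² = 0.1461 + 0.1775 + 0.0435 = 0.3671 ≈ 0.367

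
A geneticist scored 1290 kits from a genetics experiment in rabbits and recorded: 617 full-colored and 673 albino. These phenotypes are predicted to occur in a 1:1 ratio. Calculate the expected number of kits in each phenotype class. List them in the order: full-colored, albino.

645, 645

The 1:1 ratio has 2 parts, so with N = 1290 the expected counts are:
  full-colored: 1290 × 1/2 = 645
  albino: 1290 × 1/2 = 645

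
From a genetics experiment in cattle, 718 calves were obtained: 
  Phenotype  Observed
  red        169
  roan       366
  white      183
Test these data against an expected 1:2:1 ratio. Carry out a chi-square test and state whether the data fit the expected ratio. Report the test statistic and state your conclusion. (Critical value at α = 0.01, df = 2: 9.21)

The 1:2:1 ratio has 4 parts, so with N = 718 the expected counts are:
  red: 718 × 1/4 = 179.5
  roan: 718 × 2/4 = 359
  white: 718 × 1/4 = 179.5
χ² = Σ (O − E)² / E
  red: (169 − 179.5)² / 179.5 = 0.6142
  roan: (366 − 359)² / 359 = 0.1365
  white: (183 − 179.5)² / 179.5 = 0.0682
χ² = 0.6142 + 0.1365 + 0.0682 = 0.8189 ≈ 0.819
Degrees of freedom = 3 − 1 = 2; critical value at α = 0.01 is 9.21.
Since 0.819 < 9.21, we fail to reject the null hypothesis — the data are consistent with the 1:2:1 ratio.

0.819; consistent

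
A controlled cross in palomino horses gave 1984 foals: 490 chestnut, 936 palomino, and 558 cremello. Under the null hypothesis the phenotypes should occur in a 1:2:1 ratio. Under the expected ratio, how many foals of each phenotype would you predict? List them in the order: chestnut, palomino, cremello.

The 1:2:1 ratio has 4 parts, so with N = 1984 the expected counts are:
  chestnut: 1984 × 1/4 = 496
  palomino: 1984 × 2/4 = 992
  cremello: 1984 × 1/4 = 496

496, 992, 496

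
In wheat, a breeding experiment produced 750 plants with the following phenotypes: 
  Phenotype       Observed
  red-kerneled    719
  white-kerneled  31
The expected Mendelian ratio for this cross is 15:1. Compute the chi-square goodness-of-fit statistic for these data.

Total ratio parts = 16. Expected numbers out of 750:
  red-kerneled: 750 × 15/16 = 703.125
  white-kerneled: 750 × 1/16 = 46.875
χ² = Σ (O − E)² / E
  red-kerneled: (719 − 703.125)² / 703.125 = 0.3584
  white-kerneled: (31 − 46.875)² / 46.875 = 5.3763
χ² = 0.3584 + 5.3763 = 5.7347 ≈ 5.735

5.735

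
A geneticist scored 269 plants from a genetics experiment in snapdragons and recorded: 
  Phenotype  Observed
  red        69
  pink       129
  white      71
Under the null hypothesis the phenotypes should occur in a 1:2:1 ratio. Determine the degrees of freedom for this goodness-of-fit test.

2

A goodness-of-fit test with 3 phenotype classes has df = 3 − 1 = 2.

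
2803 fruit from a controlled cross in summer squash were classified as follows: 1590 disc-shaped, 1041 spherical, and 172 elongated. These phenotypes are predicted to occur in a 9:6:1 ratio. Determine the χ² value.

0.268

The 9:6:1 ratio has 16 parts, so with N = 2803 the expected counts are:
  disc-shaped: 2803 × 9/16 = 1576.6875
  spherical: 2803 × 6/16 = 1051.125
  elongated: 2803 × 1/16 = 175.1875
χ² = Σ (O − E)² / E
  disc-shaped: (1590 − 1576.6875)² / 1576.6875 = 0.1124
  spherical: (1041 − 1051.125)² / 1051.125 = 0.0975
  elongated: (172 − 175.1875)² / 175.1875 = 0.0580
χ² = 0.1124 + 0.0975 + 0.0580 = 0.2679 ≈ 0.268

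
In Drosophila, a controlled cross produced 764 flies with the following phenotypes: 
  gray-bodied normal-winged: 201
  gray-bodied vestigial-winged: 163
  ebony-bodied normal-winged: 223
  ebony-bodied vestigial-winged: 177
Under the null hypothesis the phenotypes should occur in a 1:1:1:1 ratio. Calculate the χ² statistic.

Under the 1:1:1:1 hypothesis (Σ ratio = 4, N = 764):
  gray-bodied normal-winged: 764 × 1/4 = 191
  gray-bodied vestigial-winged: 764 × 1/4 = 191
  ebony-bodied normal-winged: 764 × 1/4 = 191
  ebony-bodied vestigial-winged: 764 × 1/4 = 191
χ² = Σ (O − E)² / E
  gray-bodied normal-winged: (201 − 191)² / 191 = 0.5236
  gray-bodied vestigial-winged: (163 − 191)² / 191 = 4.1047
  ebony-bodied normal-winged: (223 − 191)² / 191 = 5.3613
  ebony-bodied vestigial-winged: (177 − 191)² / 191 = 1.0262
χ² = 0.5236 + 4.1047 + 5.3613 + 1.0262 = 11.0158 ≈ 11.016

11.016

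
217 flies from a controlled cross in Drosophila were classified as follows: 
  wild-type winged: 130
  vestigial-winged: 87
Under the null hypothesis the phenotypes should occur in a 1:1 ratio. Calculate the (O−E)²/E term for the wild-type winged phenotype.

Under the 1:1 hypothesis (Σ ratio = 2, N = 217):
  wild-type winged: 217 × 1/2 = 108.5
  vestigial-winged: 217 × 1/2 = 108.5
Contribution of wild-type winged: (130 − 108.5)² / 108.5 = 4.2604

4.260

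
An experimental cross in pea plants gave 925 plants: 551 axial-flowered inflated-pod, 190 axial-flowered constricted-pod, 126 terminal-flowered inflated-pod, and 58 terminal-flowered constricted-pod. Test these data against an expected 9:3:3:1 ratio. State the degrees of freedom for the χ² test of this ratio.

A goodness-of-fit test with 4 phenotype classes has df = 4 − 1 = 3.

3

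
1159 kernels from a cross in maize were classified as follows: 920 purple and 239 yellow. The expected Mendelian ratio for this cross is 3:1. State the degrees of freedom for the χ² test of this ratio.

A goodness-of-fit test with 2 phenotype classes has df = 2 − 1 = 1.

1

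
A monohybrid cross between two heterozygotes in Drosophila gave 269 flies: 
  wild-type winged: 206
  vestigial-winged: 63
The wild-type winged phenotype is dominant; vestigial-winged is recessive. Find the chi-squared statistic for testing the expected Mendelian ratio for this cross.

For a monohybrid cross between heterozygotes with complete dominance, the expected phenotypic ratio is 3:1.
Expected counts for N = 269 under a 3:1 ratio (total parts = 4):
  wild-type winged: 269 × 3/4 = 201.75
  vestigial-winged: 269 × 1/4 = 67.25
χ² = Σ (O − E)² / E
  wild-type winged: (206 − 201.75)² / 201.75 = 0.0895
  vestigial-winged: (63 − 67.25)² / 67.25 = 0.2686
χ² = 0.0895 + 0.2686 = 0.3581 ≈ 0.358

0.358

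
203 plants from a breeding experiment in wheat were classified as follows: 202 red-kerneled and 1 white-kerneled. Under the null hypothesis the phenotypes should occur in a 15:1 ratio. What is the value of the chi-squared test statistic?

Expected counts for N = 203 under a 15:1 ratio (total parts = 16):
  red-kerneled: 203 × 15/16 = 190.3125
  white-kerneled: 203 × 1/16 = 12.6875
χ² = Σ (O − E)² / E
  red-kerneled: (202 − 190.3125)² / 190.3125 = 0.7178
  white-kerneled: (1 − 12.6875)² / 12.6875 = 10.7663
χ² = 0.7178 + 10.7663 = 11.4841 ≈ 11.484

11.484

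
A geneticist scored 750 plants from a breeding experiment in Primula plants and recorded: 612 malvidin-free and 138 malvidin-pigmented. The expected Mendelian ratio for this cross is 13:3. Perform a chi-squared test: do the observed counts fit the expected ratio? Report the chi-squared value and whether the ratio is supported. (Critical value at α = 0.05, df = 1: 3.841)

0.060; consistent

Total ratio parts = 16. Expected numbers out of 750:
  malvidin-free: 750 × 13/16 = 609.375
  malvidin-pigmented: 750 × 3/16 = 140.625
χ² = Σ (O − E)² / E
  malvidin-free: (612 − 609.375)² / 609.375 = 0.0113
  malvidin-pigmented: (138 − 140.625)² / 140.625 = 0.0490
χ² = 0.0113 + 0.0490 = 0.0603 ≈ 0.060
Degrees of freedom = 2 − 1 = 1; critical value at α = 0.05 is 3.841.
Since 0.060 < 3.841, we fail to reject the null hypothesis — the data are consistent with the 13:3 ratio.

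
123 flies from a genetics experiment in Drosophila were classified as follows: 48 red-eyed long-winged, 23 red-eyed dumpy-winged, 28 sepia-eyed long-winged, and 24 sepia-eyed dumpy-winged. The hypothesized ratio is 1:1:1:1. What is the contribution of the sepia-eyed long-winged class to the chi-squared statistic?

0.246

Total ratio parts = 4. Expected numbers out of 123:
  red-eyed long-winged: 123 × 1/4 = 30.75
  red-eyed dumpy-winged: 123 × 1/4 = 30.75
  sepia-eyed long-winged: 123 × 1/4 = 30.75
  sepia-eyed dumpy-winged: 123 × 1/4 = 30.75
Contribution of sepia-eyed long-winged: (28 − 30.75)² / 30.75 = 0.2459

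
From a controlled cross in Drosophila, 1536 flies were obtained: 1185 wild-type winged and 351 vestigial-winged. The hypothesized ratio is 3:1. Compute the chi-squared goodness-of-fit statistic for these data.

Expected counts for N = 1536 under a 3:1 ratio (total parts = 4):
  wild-type winged: 1536 × 3/4 = 1152
  vestigial-winged: 1536 × 1/4 = 384
χ² = Σ (O − E)² / E
  wild-type winged: (1185 − 1152)² / 1152 = 0.9453
  vestigial-winged: (351 − 384)² / 384 = 2.8359
χ² = 0.9453 + 2.8359 = 3.7812 ≈ 3.781

3.781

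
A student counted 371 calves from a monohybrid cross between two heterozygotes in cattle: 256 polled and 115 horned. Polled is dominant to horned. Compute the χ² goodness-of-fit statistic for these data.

7.117

For a monohybrid cross between heterozygotes with complete dominance, the expected phenotypic ratio is 3:1.
The 3:1 ratio has 4 parts, so with N = 371 the expected counts are:
  polled: 371 × 3/4 = 278.25
  horned: 371 × 1/4 = 92.75
χ² = Σ (O − E)² / E
  polled: (256 − 278.25)² / 278.25 = 1.7792
  horned: (115 − 92.75)² / 92.75 = 5.3376
χ² = 1.7792 + 5.3376 = 7.1168 ≈ 7.117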